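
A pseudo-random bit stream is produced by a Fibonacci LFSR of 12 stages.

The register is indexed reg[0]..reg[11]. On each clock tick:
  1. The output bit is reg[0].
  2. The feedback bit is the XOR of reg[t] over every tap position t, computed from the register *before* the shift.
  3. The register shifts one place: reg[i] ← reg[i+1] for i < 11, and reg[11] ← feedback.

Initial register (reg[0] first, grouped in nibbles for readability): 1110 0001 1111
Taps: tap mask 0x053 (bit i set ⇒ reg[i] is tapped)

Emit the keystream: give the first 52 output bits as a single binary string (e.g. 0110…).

1110000111110100000001011101001001111100111001110010

tick  register→output (feedback)
  0  111000011111→1 (0)
  1  110000111110→1 (1)
  2  100001111101→1 (0)
  3  000011111010→0 (0)
  4  000111110100→0 (0)
  5  001111101000→0 (0)
  6  011111010000→0 (0)
  7  111110100000→1 (0)
  8  111101000000→1 (0)
  9  111010000000→1 (1)
 10  110100000001→1 (0)
 11  101000000010→1 (1)
 12  010000000101→0 (1)
 13  100000001011→1 (1)
 14  000000010111→0 (0)
 15  000000101110→0 (1)
 16  000001011101→0 (0)
 17  000010111010→0 (0)
 18  000101110100→0 (1)
 19  001011101001→0 (0)
 20  010111010010→0 (0)
 21  101110100100→1 (1)
 22  011101001001→0 (1)
 23  111010010011→1 (1)
 24  110100100111→1 (1)
 25  101001001111→1 (1)
 26  010010011111→0 (0)
 27  100100111110→1 (0)
 28  001001111100→0 (1)
 29  010011111001→0 (1)
 30  100111110011→1 (1)
 31  001111100111→0 (0)
 32  011111001110→0 (0)
 33  111110011100→1 (1)
 34  111100111001→1 (1)
 35  111001110011→1 (1)
 36  110011100111→1 (0)
 37  100111001110→1 (0)
 38  001110011100→0 (1)
 39  011100111001→0 (0)
 40  111001110010→1 (1)
 41  110011100101→1 (0)
 42  100111001010→1 (0)
 43  001110010100→0 (1)
 44  011100101001→0 (0)
 45  111001010010→1 (0)
 46  110010100100→1 (0)
 47  100101001000→1 (1)
 48  001010010001→0 (1)
 49  010100100011→0 (0)
 50  101001000110→1 (1)
 51  010010001101→0 (0)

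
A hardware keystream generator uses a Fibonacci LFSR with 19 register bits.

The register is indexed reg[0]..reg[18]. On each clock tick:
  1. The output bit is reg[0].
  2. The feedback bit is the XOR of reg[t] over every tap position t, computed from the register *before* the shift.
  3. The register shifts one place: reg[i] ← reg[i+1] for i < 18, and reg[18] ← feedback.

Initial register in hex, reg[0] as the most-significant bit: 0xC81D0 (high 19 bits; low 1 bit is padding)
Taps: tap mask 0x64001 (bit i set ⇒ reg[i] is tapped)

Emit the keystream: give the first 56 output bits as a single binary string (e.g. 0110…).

step | reg (before) | out | fb
   0 | 1100100000011101000 | 1 | 1
   1 | 1001000000111010001 | 1 | 1
   2 | 0010000001110100011 | 0 | 0
   3 | 0100000011101000110 | 0 | 1
   4 | 1000000111010001101 | 1 | 0
   5 | 0000001110100011010 | 0 | 0
   6 | 0000011101000110100 | 0 | 1
   7 | 0000111010001101001 | 0 | 1
   8 | 0001110100011010011 | 0 | 1
   9 | 0011101000110100111 | 0 | 0
  10 | 0111010001101001110 | 0 | 1
  11 | 1110100011010011101 | 1 | 1
  12 | 1101000110100111011 | 1 | 0
  13 | 1010001101001110110 | 1 | 1
  14 | 0100011010011101101 | 0 | 1
  15 | 1000110100111011011 | 1 | 0
  16 | 0001101001110110110 | 0 | 0
  17 | 0011010011101101100 | 0 | 0
  18 | 0110100111011011000 | 0 | 1
  19 | 1101001110110110001 | 1 | 1
  20 | 1010011101101100011 | 1 | 1
  21 | 0100111011011000111 | 0 | 0
  22 | 1001110110110001110 | 1 | 0
  23 | 0011101101100011100 | 0 | 1
  24 | 0111011011000111001 | 0 | 0
  25 | 1110110110001110010 | 1 | 1
  26 | 1101101100011100101 | 1 | 0
  27 | 1011011000111001010 | 1 | 0
  28 | 0110110001110010100 | 0 | 1
  29 | 1101100011100101001 | 1 | 0
  30 | 1011000111001010010 | 1 | 1
  31 | 0110001110010100101 | 0 | 1
  32 | 1100011100101001011 | 1 | 1
  33 | 1000111001010010111 | 1 | 0
  34 | 0001110010100101110 | 0 | 1
  35 | 0011100101001011101 | 0 | 0
  36 | 0111001010010111010 | 0 | 0
  37 | 1110010100101110100 | 1 | 0
  38 | 1100101001011101000 | 1 | 1
  39 | 1001010010111010001 | 1 | 1
  40 | 0010100101110100011 | 0 | 0
  41 | 0101001011101000110 | 0 | 1
  42 | 1010010111010001101 | 1 | 0
  43 | 0100101110100011010 | 0 | 0
  44 | 1001011101000110100 | 1 | 0
  45 | 0010111010001101000 | 0 | 0
  46 | 0101110100011010000 | 0 | 1
  47 | 1011101000110100001 | 1 | 0
  48 | 0111010001101000010 | 0 | 1
  49 | 1110100011010000101 | 1 | 0
  50 | 1101000110100001010 | 1 | 0
  51 | 1010001101000010100 | 1 | 0
  52 | 0100011010000101000 | 0 | 0
  53 | 1000110100001010000 | 1 | 0
  54 | 0001101000010100000 | 0 | 0
  55 | 0011010000101000000 | 0 | 0

11001000000111010001101001110110110001110010100101110100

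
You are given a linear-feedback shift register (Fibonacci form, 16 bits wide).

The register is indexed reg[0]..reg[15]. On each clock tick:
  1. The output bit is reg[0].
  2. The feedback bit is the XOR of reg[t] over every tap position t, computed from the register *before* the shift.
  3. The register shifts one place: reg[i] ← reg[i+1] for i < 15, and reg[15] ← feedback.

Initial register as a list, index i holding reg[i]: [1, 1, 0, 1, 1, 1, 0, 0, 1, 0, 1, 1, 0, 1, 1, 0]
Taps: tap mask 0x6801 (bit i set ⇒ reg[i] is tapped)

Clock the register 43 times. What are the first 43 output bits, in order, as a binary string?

1101110010110110001000011111100011001101011

k : reg_k → out_k, fb_k
0: 1101110010110110 → 1, fb=0
1: 1011100101101100 → 1, fb=0
2: 0111001011011000 → 0, fb=1
3: 1110010110110001 → 1, fb=0
4: 1100101101100010 → 1, fb=0
5: 1001011011000100 → 1, fb=0
6: 0010110110001000 → 0, fb=0
7: 0101101100010000 → 0, fb=1
8: 1011011000100001 → 1, fb=1
9: 0110110001000011 → 0, fb=1
10: 1101100010000111 → 1, fb=1
11: 1011000100001111 → 1, fb=1
12: 0110001000011111 → 0, fb=1
13: 1100010000111111 → 1, fb=0
14: 1000100001111110 → 1, fb=0
15: 0001000011111100 → 0, fb=0
16: 0010000111111000 → 0, fb=1
17: 0100001111110001 → 0, fb=1
18: 1000011111100011 → 1, fb=0
19: 0000111111000110 → 0, fb=0
20: 0001111110001100 → 0, fb=1
21: 0011111100011001 → 0, fb=1
22: 0111111000110011 → 0, fb=0
23: 1111110001100110 → 1, fb=1
24: 1111100011001101 → 1, fb=0
25: 1111000110011010 → 1, fb=1
26: 1110001100110101 → 1, fb=1
27: 1100011001101011 → 1, fb=0
28: 1000110011010110 → 1, fb=0
29: 0001100110101100 → 0, fb=1
30: 0011001101011001 → 0, fb=1
31: 0110011010110011 → 0, fb=0
32: 1100110101100110 → 1, fb=1
33: 1001101011001101 → 1, fb=0
34: 0011010110011010 → 0, fb=0
35: 0110101100110100 → 0, fb=0
36: 1101011001101000 → 1, fb=1
37: 1010110011010001 → 1, fb=0
38: 0101100110100010 → 0, fb=1
39: 1011001101000101 → 1, fb=0
40: 0110011010001010 → 0, fb=1
41: 1100110100010101 → 1, fb=1
42: 1001101000101011 → 1, fb=0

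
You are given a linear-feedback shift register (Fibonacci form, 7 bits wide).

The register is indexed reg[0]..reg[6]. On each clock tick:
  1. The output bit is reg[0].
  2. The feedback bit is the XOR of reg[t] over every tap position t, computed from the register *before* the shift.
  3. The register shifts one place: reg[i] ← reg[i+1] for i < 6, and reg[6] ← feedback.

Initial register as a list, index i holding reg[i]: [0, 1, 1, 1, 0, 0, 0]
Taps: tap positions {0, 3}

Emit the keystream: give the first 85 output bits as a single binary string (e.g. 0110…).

tick  register→output (feedback)
  0  0111000→0 (1)
  1  1110001→1 (1)
  2  1100011→1 (1)
  3  1000111→1 (1)
  4  0001111→0 (1)
  5  0011111→0 (1)
  6  0111111→0 (1)
  7  1111111→1 (0)
  8  1111110→1 (0)
  9  1111100→1 (0)
 10  1111000→1 (0)
 11  1110000→1 (1)
 12  1100001→1 (1)
 13  1000011→1 (1)
 14  0000111→0 (0)
 15  0001110→0 (1)
 16  0011101→0 (1)
 17  0111011→0 (1)
 18  1110111→1 (1)
 19  1101111→1 (0)
 20  1011110→1 (0)
 21  0111100→0 (1)
 22  1111001→1 (0)
 23  1110010→1 (1)
 24  1100101→1 (1)
 25  1001011→1 (0)
 26  0010110→0 (0)
 27  0101100→0 (1)
 28  1011001→1 (0)
 29  0110010→0 (0)
 30  1100100→1 (1)
 31  1001001→1 (0)
 32  0010010→0 (0)
 33  0100100→0 (0)
 34  1001000→1 (0)
 35  0010000→0 (0)
 36  0100000→0 (0)
 37  1000000→1 (1)
 38  0000001→0 (0)
 39  0000010→0 (0)
 40  0000100→0 (0)
 41  0001000→0 (1)
 42  0010001→0 (0)
 43  0100010→0 (0)
 44  1000100→1 (1)
 45  0001001→0 (1)
 46  0010011→0 (0)
 47  0100110→0 (0)
 48  1001100→1 (0)
 49  0011000→0 (1)
 50  0110001→0 (0)
 51  1100010→1 (1)
 52  1000101→1 (1)
 53  0001011→0 (1)
 54  0010111→0 (0)
 55  0101110→0 (1)
 56  1011101→1 (0)
 57  0111010→0 (1)
 58  1110101→1 (1)
 59  1101011→1 (0)
 60  1010110→1 (1)
 61  0101101→0 (1)
 62  1011011→1 (0)
 63  0110110→0 (0)
 64  1101100→1 (0)
 65  1011000→1 (0)
 66  0110000→0 (0)
 67  1100000→1 (1)
 68  1000001→1 (1)
 69  0000011→0 (0)
 70  0000110→0 (0)
 71  0001100→0 (1)
 72  0011001→0 (1)
 73  0110011→0 (0)
 74  1100110→1 (1)
 75  1001101→1 (0)
 76  0011010→0 (1)
 77  0110101→0 (0)
 78  1101010→1 (0)
 79  1010100→1 (1)
 80  0101001→0 (1)
 81  1010011→1 (1)
 82  0100111→0 (0)
 83  1001110→1 (0)
 84  0011100→0 (1)

0111000111111100001110111100101100100100000010001001100010111010110110000011001101010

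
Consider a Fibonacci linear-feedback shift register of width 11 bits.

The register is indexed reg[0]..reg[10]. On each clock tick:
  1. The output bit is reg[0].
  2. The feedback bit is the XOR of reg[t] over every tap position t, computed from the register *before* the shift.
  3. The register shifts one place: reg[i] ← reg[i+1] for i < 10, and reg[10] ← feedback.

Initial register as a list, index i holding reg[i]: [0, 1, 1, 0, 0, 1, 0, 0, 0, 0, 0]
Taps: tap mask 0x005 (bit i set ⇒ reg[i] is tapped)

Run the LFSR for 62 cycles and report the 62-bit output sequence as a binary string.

step | reg (before) | out | fb
   0 | 01100100000 | 0 | 1
   1 | 11001000001 | 1 | 1
   2 | 10010000011 | 1 | 1
   3 | 00100000111 | 0 | 1
   4 | 01000001111 | 0 | 0
   5 | 10000011110 | 1 | 1
   6 | 00000111101 | 0 | 0
   7 | 00001111010 | 0 | 0
   8 | 00011110100 | 0 | 0
   9 | 00111101000 | 0 | 1
  10 | 01111010001 | 0 | 1
  11 | 11110100011 | 1 | 0
  12 | 11101000110 | 1 | 0
  13 | 11010001100 | 1 | 1
  14 | 10100011001 | 1 | 0
  15 | 01000110010 | 0 | 0
  16 | 10001100100 | 1 | 1
  17 | 00011001001 | 0 | 0
  18 | 00110010010 | 0 | 1
  19 | 01100100101 | 0 | 1
  20 | 11001001011 | 1 | 1
  21 | 10010010111 | 1 | 1
  22 | 00100101111 | 0 | 1
  23 | 01001011111 | 0 | 0
  24 | 10010111110 | 1 | 1
  25 | 00101111101 | 0 | 1
  26 | 01011111011 | 0 | 0
  27 | 10111110110 | 1 | 0
  28 | 01111101100 | 0 | 1
  29 | 11111011001 | 1 | 0
  30 | 11110110010 | 1 | 0
  31 | 11101100100 | 1 | 0
  32 | 11011001000 | 1 | 1
  33 | 10110010001 | 1 | 0
  34 | 01100100010 | 0 | 1
  35 | 11001000101 | 1 | 1
  36 | 10010001011 | 1 | 1
  37 | 00100010111 | 0 | 1
  38 | 01000101111 | 0 | 0
  39 | 10001011110 | 1 | 1
  40 | 00010111101 | 0 | 0
  41 | 00101111010 | 0 | 1
  42 | 01011110101 | 0 | 0
  43 | 10111101010 | 1 | 0
  44 | 01111010100 | 0 | 1
  45 | 11110101001 | 1 | 0
  46 | 11101010010 | 1 | 0
  47 | 11010100100 | 1 | 1
  48 | 10101001001 | 1 | 0
  49 | 01010010010 | 0 | 0
  50 | 10100100100 | 1 | 0
  51 | 01001001000 | 0 | 0
  52 | 10010010000 | 1 | 1
  53 | 00100100001 | 0 | 1
  54 | 01001000011 | 0 | 0
  55 | 10010000110 | 1 | 1
  56 | 00100001101 | 0 | 1
  57 | 01000011011 | 0 | 0
  58 | 10000110110 | 1 | 1
  59 | 00001101101 | 0 | 0
  60 | 00011011010 | 0 | 0
  61 | 00110110100 | 0 | 1

01100100000111101000110010010111110110010001011110101001001000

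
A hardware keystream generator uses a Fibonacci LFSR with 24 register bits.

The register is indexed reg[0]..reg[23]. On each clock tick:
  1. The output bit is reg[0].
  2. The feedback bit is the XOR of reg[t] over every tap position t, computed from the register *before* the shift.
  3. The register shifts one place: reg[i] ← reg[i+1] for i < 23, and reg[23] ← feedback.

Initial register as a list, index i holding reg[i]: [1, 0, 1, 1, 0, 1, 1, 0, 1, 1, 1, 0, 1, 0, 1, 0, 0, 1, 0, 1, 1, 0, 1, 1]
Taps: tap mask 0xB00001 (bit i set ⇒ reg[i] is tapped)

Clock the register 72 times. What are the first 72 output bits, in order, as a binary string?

101101101110101001011011101011101001111110011110111010011101000011110101

k : reg_k → out_k, fb_k
0: 101101101110101001011011 → 1, fb=1
1: 011011011101010010110111 → 0, fb=0
2: 110110111010100101101110 → 1, fb=1
3: 101101110101001011011101 → 1, fb=0
4: 011011101010010110111010 → 0, fb=1
5: 110111010100101101110101 → 1, fb=1
6: 101110101001011011101011 → 1, fb=1
7: 011101010010110111010111 → 0, fb=0
8: 111010100101101110101110 → 1, fb=1
9: 110101001011011101011101 → 1, fb=0
10: 101010010110111010111010 → 1, fb=0
11: 010100101101110101110100 → 0, fb=1
12: 101001011011101011101001 → 1, fb=1
13: 010010110111010111010011 → 0, fb=1
14: 100101101110101110100111 → 1, fb=1
15: 001011011101011101001111 → 0, fb=1
16: 010110111010111010011111 → 0, fb=1
17: 101101110101110100111111 → 1, fb=0
18: 011011101011101001111110 → 0, fb=0
19: 110111010111010011111100 → 1, fb=1
20: 101110101110100111111001 → 1, fb=1
21: 011101011101001111110011 → 0, fb=1
22: 111010111010011111100111 → 1, fb=1
23: 110101110100111111001111 → 1, fb=0
24: 101011101001111110011110 → 1, fb=1
25: 010111010011111100111101 → 0, fb=1
26: 101110100111111001111011 → 1, fb=1
27: 011101001111110011110111 → 0, fb=0
28: 111010011111100111101110 → 1, fb=1
29: 110100111111001111011101 → 1, fb=0
30: 101001111110011110111010 → 1, fb=0
31: 010011111100111101110100 → 0, fb=1
32: 100111111001111011101001 → 1, fb=1
33: 001111110011110111010011 → 0, fb=1
34: 011111100111101110100111 → 0, fb=0
35: 111111001111011101001110 → 1, fb=1
36: 111110011110111010011101 → 1, fb=0
37: 111100111101110100111010 → 1, fb=0
38: 111001111011101001110100 → 1, fb=0
39: 110011110111010011101000 → 1, fb=0
40: 100111101110100111010000 → 1, fb=1
41: 001111011101001110100001 → 0, fb=1
42: 011110111010011101000011 → 0, fb=1
43: 111101110100111010000111 → 1, fb=1
44: 111011101001110100001111 → 1, fb=0
45: 110111010011101000011110 → 1, fb=1
46: 101110100111010000111101 → 1, fb=0
47: 011101001110100001111010 → 0, fb=1
48: 111010011101000011110101 → 1, fb=1
49: 110100111010000111101011 → 1, fb=1
50: 101001110100001111010111 → 1, fb=1
51: 010011101000011110101111 → 0, fb=1
52: 100111010000111101011111 → 1, fb=0
53: 001110100001111010111110 → 0, fb=0
54: 011101000011110101111100 → 0, fb=0
55: 111010000111101011111000 → 1, fb=0
56: 110100001111010111110000 → 1, fb=1
57: 101000011110101111100001 → 1, fb=0
58: 010000111101011111000010 → 0, fb=0
59: 100001111010111110000100 → 1, fb=0
60: 000011110101111100001000 → 0, fb=1
61: 000111101011111000010001 → 0, fb=1
62: 001111010111110000100011 → 0, fb=1
63: 011110101111100001000111 → 0, fb=0
64: 111101011111000010001110 → 1, fb=1
65: 111010111110000100011101 → 1, fb=0
66: 110101111100001000111010 → 1, fb=0
67: 101011111000010001110100 → 1, fb=0
68: 010111110000100011101000 → 0, fb=1
69: 101111100001000111010001 → 1, fb=0
70: 011111000010001110100010 → 0, fb=0
71: 111110000100011101000100 → 1, fb=0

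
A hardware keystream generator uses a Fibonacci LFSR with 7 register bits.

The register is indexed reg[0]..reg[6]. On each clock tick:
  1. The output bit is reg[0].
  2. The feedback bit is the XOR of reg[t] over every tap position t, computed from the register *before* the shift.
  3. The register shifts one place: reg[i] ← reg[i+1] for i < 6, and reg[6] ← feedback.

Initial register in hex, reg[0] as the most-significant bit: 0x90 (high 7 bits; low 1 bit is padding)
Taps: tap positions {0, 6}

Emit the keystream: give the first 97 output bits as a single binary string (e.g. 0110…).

1001000111000010111110010101110011010001001111000101000011000001000000111111101010100110011101110

k : reg_k → out_k, fb_k
0: 1001000 → 1, fb=1
1: 0010001 → 0, fb=1
2: 0100011 → 0, fb=1
3: 1000111 → 1, fb=0
4: 0001110 → 0, fb=0
5: 0011100 → 0, fb=0
6: 0111000 → 0, fb=0
7: 1110000 → 1, fb=1
8: 1100001 → 1, fb=0
9: 1000010 → 1, fb=1
10: 0000101 → 0, fb=1
11: 0001011 → 0, fb=1
12: 0010111 → 0, fb=1
13: 0101111 → 0, fb=1
14: 1011111 → 1, fb=0
15: 0111110 → 0, fb=0
16: 1111100 → 1, fb=1
17: 1111001 → 1, fb=0
18: 1110010 → 1, fb=1
19: 1100101 → 1, fb=0
20: 1001010 → 1, fb=1
21: 0010101 → 0, fb=1
22: 0101011 → 0, fb=1
23: 1010111 → 1, fb=0
24: 0101110 → 0, fb=0
25: 1011100 → 1, fb=1
26: 0111001 → 0, fb=1
27: 1110011 → 1, fb=0
28: 1100110 → 1, fb=1
29: 1001101 → 1, fb=0
30: 0011010 → 0, fb=0
31: 0110100 → 0, fb=0
32: 1101000 → 1, fb=1
33: 1010001 → 1, fb=0
34: 0100010 → 0, fb=0
35: 1000100 → 1, fb=1
36: 0001001 → 0, fb=1
37: 0010011 → 0, fb=1
38: 0100111 → 0, fb=1
39: 1001111 → 1, fb=0
40: 0011110 → 0, fb=0
41: 0111100 → 0, fb=0
42: 1111000 → 1, fb=1
43: 1110001 → 1, fb=0
44: 1100010 → 1, fb=1
45: 1000101 → 1, fb=0
46: 0001010 → 0, fb=0
47: 0010100 → 0, fb=0
48: 0101000 → 0, fb=0
49: 1010000 → 1, fb=1
50: 0100001 → 0, fb=1
51: 1000011 → 1, fb=0
52: 0000110 → 0, fb=0
53: 0001100 → 0, fb=0
54: 0011000 → 0, fb=0
55: 0110000 → 0, fb=0
56: 1100000 → 1, fb=1
57: 1000001 → 1, fb=0
58: 0000010 → 0, fb=0
59: 0000100 → 0, fb=0
60: 0001000 → 0, fb=0
61: 0010000 → 0, fb=0
62: 0100000 → 0, fb=0
63: 1000000 → 1, fb=1
64: 0000001 → 0, fb=1
65: 0000011 → 0, fb=1
66: 0000111 → 0, fb=1
67: 0001111 → 0, fb=1
68: 0011111 → 0, fb=1
69: 0111111 → 0, fb=1
70: 1111111 → 1, fb=0
71: 1111110 → 1, fb=1
72: 1111101 → 1, fb=0
73: 1111010 → 1, fb=1
74: 1110101 → 1, fb=0
75: 1101010 → 1, fb=1
76: 1010101 → 1, fb=0
77: 0101010 → 0, fb=0
78: 1010100 → 1, fb=1
79: 0101001 → 0, fb=1
80: 1010011 → 1, fb=0
81: 0100110 → 0, fb=0
82: 1001100 → 1, fb=1
83: 0011001 → 0, fb=1
84: 0110011 → 0, fb=1
85: 1100111 → 1, fb=0
86: 1001110 → 1, fb=1
87: 0011101 → 0, fb=1
88: 0111011 → 0, fb=1
89: 1110111 → 1, fb=0
90: 1101110 → 1, fb=1
91: 1011101 → 1, fb=0
92: 0111010 → 0, fb=0
93: 1110100 → 1, fb=1
94: 1101001 → 1, fb=0
95: 1010010 → 1, fb=1
96: 0100101 → 0, fb=1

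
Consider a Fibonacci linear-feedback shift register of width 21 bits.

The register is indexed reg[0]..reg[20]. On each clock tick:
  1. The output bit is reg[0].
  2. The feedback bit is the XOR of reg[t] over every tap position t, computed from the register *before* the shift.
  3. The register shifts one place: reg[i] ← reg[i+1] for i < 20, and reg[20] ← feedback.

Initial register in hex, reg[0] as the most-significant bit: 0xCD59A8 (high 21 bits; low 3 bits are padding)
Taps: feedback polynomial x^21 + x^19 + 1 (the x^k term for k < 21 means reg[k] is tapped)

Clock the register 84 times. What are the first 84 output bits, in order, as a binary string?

110011010101100110101101001000100101101110001011111010001110010100011001000001101000

k : reg_k → out_k, fb_k
0: 110011010101100110101 → 1, fb=1
1: 100110101011001101011 → 1, fb=0
2: 001101010110011010110 → 0, fb=1
3: 011010101100110101101 → 0, fb=0
4: 110101011001101011010 → 1, fb=0
5: 101010110011010110100 → 1, fb=1
6: 010101100110101101001 → 0, fb=0
7: 101011001101011010010 → 1, fb=0
8: 010110011010110100100 → 0, fb=0
9: 101100110101101001000 → 1, fb=1
10: 011001101011010010001 → 0, fb=0
11: 110011010110100100010 → 1, fb=0
12: 100110101101001000100 → 1, fb=1
13: 001101011010010001001 → 0, fb=0
14: 011010110100100010010 → 0, fb=1
15: 110101101001000100101 → 1, fb=1
16: 101011010010001001011 → 1, fb=0
17: 010110100100010010110 → 0, fb=1
18: 101101001000100101101 → 1, fb=1
19: 011010010001001011011 → 0, fb=1
20: 110100100010010110111 → 1, fb=0
21: 101001000100101101110 → 1, fb=0
22: 010010001001011011100 → 0, fb=0
23: 100100010010110111000 → 1, fb=1
24: 001000100101101110001 → 0, fb=0
25: 010001001011011100010 → 0, fb=1
26: 100010010110111000101 → 1, fb=1
27: 000100101101110001011 → 0, fb=1
28: 001001011011100010111 → 0, fb=1
29: 010010110111000101111 → 0, fb=1
30: 100101101110001011111 → 1, fb=0
31: 001011011100010111110 → 0, fb=1
32: 010110111000101111101 → 0, fb=0
33: 101101110001011111010 → 1, fb=0
34: 011011100010111110100 → 0, fb=0
35: 110111000101111101000 → 1, fb=1
36: 101110001011111010001 → 1, fb=1
37: 011100010111110100011 → 0, fb=1
38: 111000101111101000111 → 1, fb=0
39: 110001011111010001110 → 1, fb=0
40: 100010111110100011100 → 1, fb=1
41: 000101111101000111001 → 0, fb=0
42: 001011111010001110010 → 0, fb=1
43: 010111110100011100101 → 0, fb=0
44: 101111101000111001010 → 1, fb=0
45: 011111010001110010100 → 0, fb=0
46: 111110100011100101000 → 1, fb=1
47: 111101000111001010001 → 1, fb=1
48: 111010001110010100011 → 1, fb=0
49: 110100011100101000110 → 1, fb=0
50: 101000111001010001100 → 1, fb=1
51: 010001110010100011001 → 0, fb=0
52: 100011100101000110010 → 1, fb=0
53: 000111001010001100100 → 0, fb=0
54: 001110010100011001000 → 0, fb=0
55: 011100101000110010000 → 0, fb=0
56: 111001010001100100000 → 1, fb=1
57: 110010100011001000001 → 1, fb=1
58: 100101000110010000011 → 1, fb=0
59: 001010001100100000110 → 0, fb=1
60: 010100011001000001101 → 0, fb=0
61: 101000110010000011010 → 1, fb=0
62: 010001100100000110100 → 0, fb=0
63: 100011001000001101000 → 1, fb=1
64: 000110010000011010001 → 0, fb=0
65: 001100100000110100010 → 0, fb=1
66: 011001000001101000101 → 0, fb=0
67: 110010000011010001010 → 1, fb=0
68: 100100000110100010100 → 1, fb=1
69: 001000001101000101001 → 0, fb=0
70: 010000011010001010010 → 0, fb=1
71: 100000110100010100101 → 1, fb=1
72: 000001101000101001011 → 0, fb=1
73: 000011010001010010111 → 0, fb=1
74: 000110100010100101111 → 0, fb=1
75: 001101000101001011111 → 0, fb=1
76: 011010001010010111111 → 0, fb=1
77: 110100010100101111111 → 1, fb=0
78: 101000101001011111110 → 1, fb=0
79: 010001010010111111100 → 0, fb=0
80: 100010100101111111000 → 1, fb=1
81: 000101001011111110001 → 0, fb=0
82: 001010010111111100010 → 0, fb=1
83: 010100101111111000101 → 0, fb=0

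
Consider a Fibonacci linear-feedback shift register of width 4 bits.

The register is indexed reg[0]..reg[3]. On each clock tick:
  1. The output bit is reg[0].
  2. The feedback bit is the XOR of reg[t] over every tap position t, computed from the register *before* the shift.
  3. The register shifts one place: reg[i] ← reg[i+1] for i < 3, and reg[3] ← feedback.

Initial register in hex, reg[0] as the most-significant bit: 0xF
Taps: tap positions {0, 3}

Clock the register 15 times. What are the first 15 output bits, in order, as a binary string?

111101011001000

tick  register→output (feedback)
  0  1111→1 (0)
  1  1110→1 (1)
  2  1101→1 (0)
  3  1010→1 (1)
  4  0101→0 (1)
  5  1011→1 (0)
  6  0110→0 (0)
  7  1100→1 (1)
  8  1001→1 (0)
  9  0010→0 (0)
 10  0100→0 (0)
 11  1000→1 (1)
 12  0001→0 (1)
 13  0011→0 (1)
 14  0111→0 (1)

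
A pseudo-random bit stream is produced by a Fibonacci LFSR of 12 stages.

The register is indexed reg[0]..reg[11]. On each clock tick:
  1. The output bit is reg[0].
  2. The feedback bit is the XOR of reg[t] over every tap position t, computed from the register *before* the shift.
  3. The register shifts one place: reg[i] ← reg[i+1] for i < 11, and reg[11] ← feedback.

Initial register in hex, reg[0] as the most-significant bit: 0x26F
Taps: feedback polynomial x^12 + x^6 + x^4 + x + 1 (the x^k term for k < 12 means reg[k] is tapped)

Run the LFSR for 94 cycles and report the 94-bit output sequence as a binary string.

k : reg_k → out_k, fb_k
0: 001001101111 → 0, fb=1
1: 010011011111 → 0, fb=0
2: 100110111110 → 1, fb=1
3: 001101111101 → 0, fb=1
4: 011011111011 → 0, fb=1
5: 110111110111 → 1, fb=0
6: 101111101110 → 1, fb=1
7: 011111011101 → 0, fb=0
8: 111110111010 → 1, fb=0
9: 111101110100 → 1, fb=1
10: 111011101001 → 1, fb=0
11: 110111010010 → 1, fb=1
12: 101110100101 → 1, fb=1
13: 011101001011 → 0, fb=1
14: 111010010111 → 1, fb=1
15: 110100101111 → 1, fb=1
16: 101001011111 → 1, fb=1
17: 010010111111 → 0, fb=1
18: 100101111111 → 1, fb=0
19: 001011111110 → 0, fb=0
20: 010111111100 → 0, fb=1
21: 101111111001 → 1, fb=1
22: 011111110011 → 0, fb=1
23: 111111100111 → 1, fb=0
24: 111111001110 → 1, fb=1
25: 111110011101 → 1, fb=1
26: 111100111011 → 1, fb=1
27: 111001110111 → 1, fb=1
28: 110011101111 → 1, fb=0
29: 100111011110 → 1, fb=0
30: 001110111100 → 0, fb=0
31: 011101111000 → 0, fb=0
32: 111011110000 → 1, fb=0
33: 110111100000 → 1, fb=0
34: 101111000000 → 1, fb=0
35: 011110000000 → 0, fb=0
36: 111100000000 → 1, fb=0
37: 111000000000 → 1, fb=0
38: 110000000000 → 1, fb=0
39: 100000000000 → 1, fb=1
40: 000000000001 → 0, fb=0
41: 000000000010 → 0, fb=0
42: 000000000100 → 0, fb=0
43: 000000001000 → 0, fb=0
44: 000000010000 → 0, fb=0
45: 000000100000 → 0, fb=1
46: 000001000001 → 0, fb=0
47: 000010000010 → 0, fb=1
48: 000100000101 → 0, fb=0
49: 001000001010 → 0, fb=0
50: 010000010100 → 0, fb=1
51: 100000101001 → 1, fb=0
52: 000001010010 → 0, fb=0
53: 000010100100 → 0, fb=0
54: 000101001000 → 0, fb=0
55: 001010010000 → 0, fb=1
56: 010100100001 → 0, fb=0
57: 101001000010 → 1, fb=1
58: 010010000101 → 0, fb=0
59: 100100001010 → 1, fb=1
60: 001000010101 → 0, fb=0
61: 010000101010 → 0, fb=0
62: 100001010100 → 1, fb=1
63: 000010101001 → 0, fb=0
64: 000101010010 → 0, fb=0
65: 001010100100 → 0, fb=0
66: 010101001000 → 0, fb=1
67: 101010010001 → 1, fb=0
68: 010100100010 → 0, fb=0
69: 101001000100 → 1, fb=1
70: 010010001001 → 0, fb=0
71: 100100010010 → 1, fb=1
72: 001000100101 → 0, fb=1
73: 010001001011 → 0, fb=1
74: 100010010111 → 1, fb=0
75: 000100101110 → 0, fb=1
76: 001001011101 → 0, fb=0
77: 010010111010 → 0, fb=1
78: 100101110101 → 1, fb=0
79: 001011101010 → 0, fb=0
80: 010111010100 → 0, fb=0
81: 101110101000 → 1, fb=1
82: 011101010001 → 0, fb=1
83: 111010100011 → 1, fb=0
84: 110101000110 → 1, fb=0
85: 101010001100 → 1, fb=0
86: 010100011000 → 0, fb=1
87: 101000110001 → 1, fb=0
88: 010001100010 → 0, fb=0
89: 100011000100 → 1, fb=0
90: 000110001000 → 0, fb=1
91: 001100010001 → 0, fb=0
92: 011000100010 → 0, fb=0
93: 110001000100 → 1, fb=0

0010011011111011101001011111110011101111000000000001000001010010000101010010001001011101010001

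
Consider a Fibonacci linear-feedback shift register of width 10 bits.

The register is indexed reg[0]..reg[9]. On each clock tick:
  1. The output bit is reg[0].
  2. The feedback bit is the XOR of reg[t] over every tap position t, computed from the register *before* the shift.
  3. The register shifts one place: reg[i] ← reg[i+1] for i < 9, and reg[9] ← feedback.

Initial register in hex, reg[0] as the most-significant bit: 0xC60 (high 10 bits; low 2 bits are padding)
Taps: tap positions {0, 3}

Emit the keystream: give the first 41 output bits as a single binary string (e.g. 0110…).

step | reg (before) | out | fb
   0 | 1100011000 | 1 | 1
   1 | 1000110001 | 1 | 1
   2 | 0001100011 | 0 | 1
   3 | 0011000111 | 0 | 1
   4 | 0110001111 | 0 | 0
   5 | 1100011110 | 1 | 1
   6 | 1000111101 | 1 | 1
   7 | 0001111011 | 0 | 1
   8 | 0011110111 | 0 | 1
   9 | 0111101111 | 0 | 1
  10 | 1111011111 | 1 | 0
  11 | 1110111110 | 1 | 1
  12 | 1101111101 | 1 | 0
  13 | 1011111010 | 1 | 0
  14 | 0111110100 | 0 | 1
  15 | 1111101001 | 1 | 0
  16 | 1111010010 | 1 | 0
  17 | 1110100100 | 1 | 1
  18 | 1101001001 | 1 | 0
  19 | 1010010010 | 1 | 1
  20 | 0100100101 | 0 | 0
  21 | 1001001010 | 1 | 0
  22 | 0010010100 | 0 | 0
  23 | 0100101000 | 0 | 0
  24 | 1001010000 | 1 | 0
  25 | 0010100000 | 0 | 0
  26 | 0101000000 | 0 | 1
  27 | 1010000001 | 1 | 1
  28 | 0100000011 | 0 | 0
  29 | 1000000110 | 1 | 1
  30 | 0000001101 | 0 | 0
  31 | 0000011010 | 0 | 0
  32 | 0000110100 | 0 | 0
  33 | 0001101000 | 0 | 1
  34 | 0011010001 | 0 | 1
  35 | 0110100011 | 0 | 0
  36 | 1101000110 | 1 | 0
  37 | 1010001100 | 1 | 1
  38 | 0100011001 | 0 | 0
  39 | 1000110010 | 1 | 1
  40 | 0001100101 | 0 | 1

11000110001111011111010010010100000011010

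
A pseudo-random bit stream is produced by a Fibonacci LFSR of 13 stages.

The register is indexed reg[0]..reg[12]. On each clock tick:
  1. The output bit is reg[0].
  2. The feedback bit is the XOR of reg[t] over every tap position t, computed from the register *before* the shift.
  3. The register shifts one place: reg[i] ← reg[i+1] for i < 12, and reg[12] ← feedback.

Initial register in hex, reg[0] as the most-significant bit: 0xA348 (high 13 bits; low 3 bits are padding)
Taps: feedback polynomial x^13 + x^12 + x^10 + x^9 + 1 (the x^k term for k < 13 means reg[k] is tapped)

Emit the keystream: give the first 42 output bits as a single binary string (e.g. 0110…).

101000110100111111101110011001101000110001

k : reg_k → out_k, fb_k
0: 1010001101001 → 1, fb=1
1: 0100011010011 → 0, fb=1
2: 1000110100111 → 1, fb=1
3: 0001101001111 → 0, fb=1
4: 0011010011111 → 0, fb=1
5: 0110100111111 → 0, fb=1
6: 1101001111111 → 1, fb=0
7: 1010011111110 → 1, fb=1
8: 0100111111101 → 0, fb=1
9: 1001111111011 → 1, fb=1
10: 0011111110111 → 0, fb=0
11: 0111111101110 → 0, fb=0
12: 1111111011100 → 1, fb=1
13: 1111110111001 → 1, fb=1
14: 1111101110011 → 1, fb=0
15: 1111011100110 → 1, fb=0
16: 1110111001100 → 1, fb=1
17: 1101110011001 → 1, fb=1
18: 1011100110011 → 1, fb=0
19: 0111001100110 → 0, fb=1
20: 1110011001101 → 1, fb=0
21: 1100110011010 → 1, fb=0
22: 1001100110100 → 1, fb=0
23: 0011001101000 → 0, fb=1
24: 0110011010001 → 0, fb=1
25: 1100110100011 → 1, fb=0
26: 1001101000110 → 1, fb=0
27: 0011010001100 → 0, fb=0
28: 0110100011000 → 0, fb=1
29: 1101000110001 → 1, fb=0
30: 1010001100010 → 1, fb=1
31: 0100011000101 → 0, fb=0
32: 1000110001010 → 1, fb=0
33: 0001100010100 → 0, fb=1
34: 0011000101001 → 0, fb=0
35: 0110001010010 → 0, fb=0
36: 1100010100100 → 1, fb=0
37: 1000101001000 → 1, fb=0
38: 0001010010000 → 0, fb=0
39: 0010100100000 → 0, fb=0
40: 0101001000000 → 0, fb=0
41: 1010010000000 → 1, fb=1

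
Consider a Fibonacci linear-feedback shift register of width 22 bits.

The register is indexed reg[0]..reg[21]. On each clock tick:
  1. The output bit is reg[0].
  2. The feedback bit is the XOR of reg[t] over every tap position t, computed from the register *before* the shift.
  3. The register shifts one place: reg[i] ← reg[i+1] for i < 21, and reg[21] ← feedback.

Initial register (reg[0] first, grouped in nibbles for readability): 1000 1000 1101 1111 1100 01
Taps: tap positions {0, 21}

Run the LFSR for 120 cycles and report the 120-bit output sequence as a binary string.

tick  register→output (feedback)
  0  1000100011011111110001→1 (0)
  1  0001000110111111100010→0 (0)
  2  0010001101111111000100→0 (0)
  3  0100011011111110001000→0 (0)
  4  1000110111111100010000→1 (1)
  5  0001101111111000100001→0 (1)
  6  0011011111110001000011→0 (1)
  7  0110111111100010000111→0 (1)
  8  1101111111000100001111→1 (0)
  9  1011111110001000011110→1 (1)
 10  0111111100010000111101→0 (1)
 11  1111111000100001111011→1 (0)
 12  1111110001000011110110→1 (1)
 13  1111100010000111101101→1 (0)
 14  1111000100001111011010→1 (1)
 15  1110001000011110110101→1 (0)
 16  1100010000111101101010→1 (1)
 17  1000100001111011010101→1 (0)
 18  0001000011110110101010→0 (0)
 19  0010000111101101010100→0 (0)
 20  0100001111011010101000→0 (0)
 21  1000011110110101010000→1 (1)
 22  0000111101101010100001→0 (1)
 23  0001111011010101000011→0 (1)
 24  0011110110101010000111→0 (1)
 25  0111101101010100001111→0 (1)
 26  1111011010101000011111→1 (0)
 27  1110110101010000111110→1 (1)
 28  1101101010100001111101→1 (0)
 29  1011010101000011111010→1 (1)
 30  0110101010000111110101→0 (1)
 31  1101010100001111101011→1 (0)
 32  1010101000011111010110→1 (1)
 33  0101010000111110101101→0 (1)
 34  1010100001111101011011→1 (0)
 35  0101000011111010110110→0 (0)
 36  1010000111110101101100→1 (1)
 37  0100001111101011011001→0 (1)
 38  1000011111010110110011→1 (0)
 39  0000111110101101100110→0 (0)
 40  0001111101011011001100→0 (0)
 41  0011111010110110011000→0 (0)
 42  0111110101101100110000→0 (0)
 43  1111101011011001100000→1 (1)
 44  1111010110110011000001→1 (0)
 45  1110101101100110000010→1 (1)
 46  1101011011001100000101→1 (0)
 47  1010110110011000001010→1 (1)
 48  0101101100110000010101→0 (1)
 49  1011011001100000101011→1 (0)
 50  0110110011000001010110→0 (0)
 51  1101100110000010101100→1 (1)
 52  1011001100000101011001→1 (0)
 53  0110011000001010110010→0 (0)
 54  1100110000010101100100→1 (1)
 55  1001100000101011001001→1 (0)
 56  0011000001010110010010→0 (0)
 57  0110000010101100100100→0 (0)
 58  1100000101011001001000→1 (1)
 59  1000001010110010010001→1 (0)
 60  0000010101100100100010→0 (0)
 61  0000101011001001000100→0 (0)
 62  0001010110010010001000→0 (0)
 63  0010101100100100010000→0 (0)
 64  0101011001001000100000→0 (0)
 65  1010110010010001000000→1 (1)
 66  0101100100100010000001→0 (1)
 67  1011001001000100000011→1 (0)
 68  0110010010001000000110→0 (0)
 69  1100100100010000001100→1 (1)
 70  1001001000100000011001→1 (0)
 71  0010010001000000110010→0 (0)
 72  0100100010000001100100→0 (0)
 73  1001000100000011001000→1 (1)
 74  0010001000000110010001→0 (1)
 75  0100010000001100100011→0 (1)
 76  1000100000011001000111→1 (0)
 77  0001000000110010001110→0 (0)
 78  0010000001100100011100→0 (0)
 79  0100000011001000111000→0 (0)
 80  1000000110010001110000→1 (1)
 81  0000001100100011100001→0 (1)
 82  0000011001000111000011→0 (1)
 83  0000110010001110000111→0 (1)
 84  0001100100011100001111→0 (1)
 85  0011001000111000011111→0 (1)
 86  0110010001110000111111→0 (1)
 87  1100100011100001111111→1 (0)
 88  1001000111000011111110→1 (1)
 89  0010001110000111111101→0 (1)
 90  0100011100001111111011→0 (1)
 91  1000111000011111110111→1 (0)
 92  0001110000111111101110→0 (0)
 93  0011100001111111011100→0 (0)
 94  0111000011111110111000→0 (0)
 95  1110000111111101110000→1 (1)
 96  1100001111111011100001→1 (0)
 97  1000011111110111000010→1 (1)
 98  0000111111101110000101→0 (1)
 99  0001111111011100001011→0 (1)
100  0011111110111000010111→0 (1)
101  0111111101110000101111→0 (1)
102  1111111011100001011111→1 (0)
103  1111110111000010111110→1 (1)
104  1111101110000101111101→1 (0)
105  1111011100001011111010→1 (1)
106  1110111000010111110101→1 (0)
107  1101110000101111101010→1 (1)
108  1011100001011111010101→1 (0)
109  0111000010111110101010→0 (0)
110  1110000101111101010100→1 (1)
111  1100001011111010101001→1 (0)
112  1000010111110101010010→1 (1)
113  0000101111101010100101→0 (1)
114  0001011111010101001011→0 (1)
115  0010111110101010010111→0 (1)
116  0101111101010100101111→0 (1)
117  1011111010101001011111→1 (0)
118  0111110101010010111110→0 (0)
119  1111101010100101111100→1 (1)

100010001101111111000100001111011010101000011111010110110011000001010110010010001000000110010001110000111111101110000101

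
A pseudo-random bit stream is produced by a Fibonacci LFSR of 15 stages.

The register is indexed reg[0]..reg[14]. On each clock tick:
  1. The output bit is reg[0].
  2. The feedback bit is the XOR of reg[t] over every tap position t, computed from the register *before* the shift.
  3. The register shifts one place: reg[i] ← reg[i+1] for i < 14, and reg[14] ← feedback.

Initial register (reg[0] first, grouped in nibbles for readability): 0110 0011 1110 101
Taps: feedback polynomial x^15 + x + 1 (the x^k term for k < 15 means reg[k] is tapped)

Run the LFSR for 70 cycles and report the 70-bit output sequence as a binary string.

step | reg (before) | out | fb
   0 | 011000111110101 | 0 | 1
   1 | 110001111101011 | 1 | 0
   2 | 100011111010110 | 1 | 1
   3 | 000111110101101 | 0 | 0
   4 | 001111101011010 | 0 | 0
   5 | 011111010110100 | 0 | 1
   6 | 111110101101001 | 1 | 0
   7 | 111101011010010 | 1 | 0
   8 | 111010110100100 | 1 | 0
   9 | 110101101001000 | 1 | 0
  10 | 101011010010000 | 1 | 1
  11 | 010110100100001 | 0 | 1
  12 | 101101001000011 | 1 | 1
  13 | 011010010000111 | 0 | 1
  14 | 110100100001111 | 1 | 0
  15 | 101001000011110 | 1 | 1
  16 | 010010000111101 | 0 | 1
  17 | 100100001111011 | 1 | 1
  18 | 001000011110111 | 0 | 0
  19 | 010000111101110 | 0 | 1
  20 | 100001111011101 | 1 | 1
  21 | 000011110111011 | 0 | 0
  22 | 000111101110110 | 0 | 0
  23 | 001111011101100 | 0 | 0
  24 | 011110111011000 | 0 | 1
  25 | 111101110110001 | 1 | 0
  26 | 111011101100010 | 1 | 0
  27 | 110111011000100 | 1 | 0
  28 | 101110110001000 | 1 | 1
  29 | 011101100010001 | 0 | 1
  30 | 111011000100011 | 1 | 0
  31 | 110110001000110 | 1 | 0
  32 | 101100010001100 | 1 | 1
  33 | 011000100011001 | 0 | 1
  34 | 110001000110011 | 1 | 0
  35 | 100010001100110 | 1 | 1
  36 | 000100011001101 | 0 | 0
  37 | 001000110011010 | 0 | 0
  38 | 010001100110100 | 0 | 1
  39 | 100011001101001 | 1 | 1
  40 | 000110011010011 | 0 | 0
  41 | 001100110100110 | 0 | 0
  42 | 011001101001100 | 0 | 1
  43 | 110011010011001 | 1 | 0
  44 | 100110100110010 | 1 | 1
  45 | 001101001100101 | 0 | 0
  46 | 011010011001010 | 0 | 1
  47 | 110100110010101 | 1 | 0
  48 | 101001100101010 | 1 | 1
  49 | 010011001010101 | 0 | 1
  50 | 100110010101011 | 1 | 1
  51 | 001100101010111 | 0 | 0
  52 | 011001010101110 | 0 | 1
  53 | 110010101011101 | 1 | 0
  54 | 100101010111010 | 1 | 1
  55 | 001010101110101 | 0 | 0
  56 | 010101011101010 | 0 | 1
  57 | 101010111010101 | 1 | 1
  58 | 010101110101011 | 0 | 1
  59 | 101011101010111 | 1 | 1
  60 | 010111010101111 | 0 | 1
  61 | 101110101011111 | 1 | 1
  62 | 011101010111111 | 0 | 1
  63 | 111010101111111 | 1 | 0
  64 | 110101011111110 | 1 | 0
  65 | 101010111111100 | 1 | 1
  66 | 010101111111001 | 0 | 1
  67 | 101011111110011 | 1 | 1
  68 | 010111111100111 | 0 | 1
  69 | 101111111001111 | 1 | 1

0110001111101011010010000111101110110001000110011010011001010101110101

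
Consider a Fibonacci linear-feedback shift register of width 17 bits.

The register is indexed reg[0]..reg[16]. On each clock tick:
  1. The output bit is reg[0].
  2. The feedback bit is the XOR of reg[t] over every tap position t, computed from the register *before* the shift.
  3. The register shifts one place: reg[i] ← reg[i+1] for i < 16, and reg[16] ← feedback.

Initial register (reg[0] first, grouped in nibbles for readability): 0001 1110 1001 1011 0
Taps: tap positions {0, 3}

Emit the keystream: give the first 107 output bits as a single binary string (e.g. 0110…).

step | reg (before) | out | fb
   0 | 00011110100110110 | 0 | 1
   1 | 00111101001101101 | 0 | 1
   2 | 01111010011011011 | 0 | 1
   3 | 11110100110110111 | 1 | 0
   4 | 11101001101101110 | 1 | 1
   5 | 11010011011011101 | 1 | 0
   6 | 10100110110111010 | 1 | 1
   7 | 01001101101110101 | 0 | 0
   8 | 10011011011101010 | 1 | 0
   9 | 00110110111010100 | 0 | 1
  10 | 01101101110101001 | 0 | 0
  11 | 11011011101010010 | 1 | 0
  12 | 10110111010100100 | 1 | 0
  13 | 01101110101001000 | 0 | 0
  14 | 11011101010010000 | 1 | 0
  15 | 10111010100100000 | 1 | 0
  16 | 01110101001000000 | 0 | 1
  17 | 11101010010000001 | 1 | 1
  18 | 11010100100000011 | 1 | 0
  19 | 10101001000000110 | 1 | 1
  20 | 01010010000001101 | 0 | 1
  21 | 10100100000011011 | 1 | 1
  22 | 01001000000110111 | 0 | 0
  23 | 10010000001101110 | 1 | 0
  24 | 00100000011011100 | 0 | 0
  25 | 01000000110111000 | 0 | 0
  26 | 10000001101110000 | 1 | 1
  27 | 00000011011100001 | 0 | 0
  28 | 00000110111000010 | 0 | 0
  29 | 00001101110000100 | 0 | 0
  30 | 00011011100001000 | 0 | 1
  31 | 00110111000010001 | 0 | 1
  32 | 01101110000100011 | 0 | 0
  33 | 11011100001000110 | 1 | 0
  34 | 10111000010001100 | 1 | 0
  35 | 01110000100011000 | 0 | 1
  36 | 11100001000110001 | 1 | 1
  37 | 11000010001100011 | 1 | 1
  38 | 10000100011000111 | 1 | 1
  39 | 00001000110001111 | 0 | 0
  40 | 00010001100011110 | 0 | 1
  41 | 00100011000111101 | 0 | 0
  42 | 01000110001111010 | 0 | 0
  43 | 10001100011110100 | 1 | 1
  44 | 00011000111101001 | 0 | 1
  45 | 00110001111010011 | 0 | 1
  46 | 01100011110100111 | 0 | 0
  47 | 11000111101001110 | 1 | 1
  48 | 10001111010011101 | 1 | 1
  49 | 00011110100111011 | 0 | 1
  50 | 00111101001110111 | 0 | 1
  51 | 01111010011101111 | 0 | 1
  52 | 11110100111011111 | 1 | 0
  53 | 11101001110111110 | 1 | 1
  54 | 11010011101111101 | 1 | 0
  55 | 10100111011111010 | 1 | 1
  56 | 01001110111110101 | 0 | 0
  57 | 10011101111101010 | 1 | 0
  58 | 00111011111010100 | 0 | 1
  59 | 01110111110101001 | 0 | 1
  60 | 11101111101010011 | 1 | 1
  61 | 11011111010100111 | 1 | 0
  62 | 10111110101001110 | 1 | 0
  63 | 01111101010011100 | 0 | 1
  64 | 11111010100111001 | 1 | 0
  65 | 11110101001110010 | 1 | 0
  66 | 11101010011100100 | 1 | 1
  67 | 11010100111001001 | 1 | 0
  68 | 10101001110010010 | 1 | 1
  69 | 01010011100100101 | 0 | 1
  70 | 10100111001001011 | 1 | 1
  71 | 01001110010010111 | 0 | 0
  72 | 10011100100101110 | 1 | 0
  73 | 00111001001011100 | 0 | 1
  74 | 01110010010111001 | 0 | 1
  75 | 11100100101110011 | 1 | 1
  76 | 11001001011100111 | 1 | 1
  77 | 10010010111001111 | 1 | 0
  78 | 00100101110011110 | 0 | 0
  79 | 01001011100111100 | 0 | 0
  80 | 10010111001111000 | 1 | 0
  81 | 00101110011110000 | 0 | 0
  82 | 01011100111100000 | 0 | 1
  83 | 10111001111000001 | 1 | 0
  84 | 01110011110000010 | 0 | 1
  85 | 11100111100000101 | 1 | 1
  86 | 11001111000001011 | 1 | 1
  87 | 10011110000010111 | 1 | 0
  88 | 00111100000101110 | 0 | 1
  89 | 01111000001011101 | 0 | 1
  90 | 11110000010111011 | 1 | 0
  91 | 11100000101110110 | 1 | 1
  92 | 11000001011101101 | 1 | 1
  93 | 10000010111011011 | 1 | 1
  94 | 00000101110110111 | 0 | 0
  95 | 00001011101101110 | 0 | 0
  96 | 00010111011011100 | 0 | 1
  97 | 00101110110111001 | 0 | 0
  98 | 01011101101110010 | 0 | 1
  99 | 10111011011100101 | 1 | 0
 100 | 01110110111001010 | 0 | 1
 101 | 11101101110010101 | 1 | 1
 102 | 11011011100101011 | 1 | 0
 103 | 10110111001010110 | 1 | 0
 104 | 01101110010101100 | 0 | 0
 105 | 11011100101011000 | 1 | 0
 106 | 10111001010110000 | 1 | 0

00011110100110110111010100100000011011100001000110001111010011101111101010011100100101110011110000010111011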